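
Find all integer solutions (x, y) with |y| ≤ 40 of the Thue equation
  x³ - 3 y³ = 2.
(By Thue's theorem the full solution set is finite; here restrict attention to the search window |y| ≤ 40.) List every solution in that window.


The equation is x³ - 3y³ = 2. For fixed y, x³ = 3·y³ + 2, so a solution requires the RHS to be a perfect cube.
Strategy: iterate y from -40 to 40, compute RHS = 3·y³ + 2, and check whether it is a (positive or negative) perfect cube.
Check small values of y:
  y = 0: RHS = 2 is not a perfect cube.
  y = 1: RHS = 5 is not a perfect cube.
  y = -1: RHS = -1 = (-1)³ ⇒ x = -1 works.
  y = 2: RHS = 26 is not a perfect cube.
  y = -2: RHS = -22 is not a perfect cube.
  y = 3: RHS = 83 is not a perfect cube.
  y = -3: RHS = -79 is not a perfect cube.
Continuing the search up to |y| = 40 finds no further solutions beyond those listed.
Collected solutions: (-1, -1).

Solutions (with |y| ≤ 40): (-1, -1).


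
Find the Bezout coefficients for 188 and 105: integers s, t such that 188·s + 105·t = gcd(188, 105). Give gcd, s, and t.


Euclidean algorithm on (188, 105) — divide until remainder is 0:
  188 = 1 · 105 + 83
  105 = 1 · 83 + 22
  83 = 3 · 22 + 17
  22 = 1 · 17 + 5
  17 = 3 · 5 + 2
  5 = 2 · 2 + 1
  2 = 2 · 1 + 0
gcd(188, 105) = 1.
Track Bezout coefficients alongside the remainders: start with r₀ = 188 = a·1 + b·0 (s = 1, t = 0) and r₁ = 105 = a·0 + b·1 (s = 0, t = 1); each new remainder r_{k+1} = r_{k-1} − q_k·r_k inherits s_{k+1} = s_{k-1} − q_k·s_k, t_{k+1} = t_{k-1} − q_k·t_k, so r_k = a·s_k + b·t_k at every step:
  q = 1: r = 83, s = 1 − 1·0 = 1, t = 0 − 1·1 = -1  (check: 188·1 + 105·(-1) = 83)
  q = 1: r = 22, s = 0 − 1·1 = -1, t = 1 − 1·(-1) = 2  (check: 188·(-1) + 105·2 = 22)
  q = 3: r = 17, s = 1 − 3·(-1) = 4, t = -1 − 3·2 = -7  (check: 188·4 + 105·(-7) = 17)
  q = 1: r = 5, s = -1 − 1·4 = -5, t = 2 − 1·(-7) = 9  (check: 188·(-5) + 105·9 = 5)
  q = 3: r = 2, s = 4 − 3·(-5) = 19, t = -7 − 3·9 = -34  (check: 188·19 + 105·(-34) = 2)
  q = 2: r = 1, s = -5 − 2·19 = -43, t = 9 − 2·(-34) = 77  (check: 188·(-43) + 105·77 = 1)
The row with r = 1 (the gcd) gives the Bezout coefficients s = -43, t = 77.
Result: 188 · (-43) + 105 · (77) = 1.

gcd(188, 105) = 1; s = -43, t = 77 (check: 188·(-43) + 105·77 = 1).


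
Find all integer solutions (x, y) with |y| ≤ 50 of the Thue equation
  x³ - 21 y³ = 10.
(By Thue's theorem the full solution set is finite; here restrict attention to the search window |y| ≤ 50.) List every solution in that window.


The equation is x³ - 21y³ = 10. For fixed y, x³ = 21·y³ + 10, so a solution requires the RHS to be a perfect cube.
Strategy: iterate y from -50 to 50, compute RHS = 21·y³ + 10, and check whether it is a (positive or negative) perfect cube.
Check small values of y:
  y = 0: RHS = 10 is not a perfect cube.
  y = 1: RHS = 31 is not a perfect cube.
  y = -1: RHS = -11 is not a perfect cube.
  y = 2: RHS = 178 is not a perfect cube.
  y = -2: RHS = -158 is not a perfect cube.
  y = 3: RHS = 577 is not a perfect cube.
  y = -3: RHS = -557 is not a perfect cube.
Continuing the search up to |y| = 50 finds no solutions either.
No (x, y) in the scanned range satisfies the equation.

No integer solutions with |y| ≤ 50.


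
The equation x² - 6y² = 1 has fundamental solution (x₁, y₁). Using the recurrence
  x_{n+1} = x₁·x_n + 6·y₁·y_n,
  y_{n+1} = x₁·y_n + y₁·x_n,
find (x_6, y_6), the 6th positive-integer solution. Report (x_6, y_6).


Step 1: Find the fundamental solution (x₁, y₁) of x² - 6y² = 1.
  Expand √6 as a continued fraction. a₀ = ⌊√6⌋ = 2; iterate m_{k+1} = d_k·a_k − m_k, d_{k+1} = (6 − m_{k+1}²)/d_k, a_{k+1} = ⌊(a₀ + m_{k+1})/d_{k+1}⌋ (starting m₀ = 0, d₀ = 1), with convergents p_k = a_k·p_{k-1} + p_{k-2}, q_k = a_k·q_{k-1} + q_{k-2} (p₋₁ = 1, q₋₁ = 0):
  k = 0: a₀ = 2; p₀/q₀ = 2/1; p₀² − 6·q₀² = 4 − 6 = -2.
  k = 1: m = 2, d = 2, a = ⌊(2 + 2)/2⌋ = 2; p/q = (2·2 + 1)/(2·1 + 0) = 5/2; p² − 6·q² = 25 − 24 = 1.
  The first convergent with p² − 6·q² = 1 gives the fundamental solution (x₁, y₁) = (5, 2).
Step 2: Apply the recurrence (x_{n+1}, y_{n+1}) = (x₁x_n + 6y₁y_n, x₁y_n + y₁x_n) repeatedly.
  From (x_1, y_1) = (5, 2): x_2 = 5·5 + 6·2·2 = 49; y_2 = 5·2 + 2·5 = 20.
  From (x_2, y_2) = (49, 20): x_3 = 5·49 + 6·2·20 = 485; y_3 = 5·20 + 2·49 = 198.
  From (x_3, y_3) = (485, 198): x_4 = 5·485 + 6·2·198 = 4801; y_4 = 5·198 + 2·485 = 1960.
  From (x_4, y_4) = (4801, 1960): x_5 = 5·4801 + 6·2·1960 = 47525; y_5 = 5·1960 + 2·4801 = 19402.
  From (x_5, y_5) = (47525, 19402): x_6 = 5·47525 + 6·2·19402 = 470449; y_6 = 5·19402 + 2·47525 = 192060.
Step 3: Verify x_6² - 6·y_6² = 221322261601 - 221322261600 = 1 (should be 1). ✓

(x_1, y_1) = (5, 2); (x_6, y_6) = (470449, 192060).


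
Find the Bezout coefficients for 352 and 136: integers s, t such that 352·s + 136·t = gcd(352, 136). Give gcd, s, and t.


Euclidean algorithm on (352, 136) — divide until remainder is 0:
  352 = 2 · 136 + 80
  136 = 1 · 80 + 56
  80 = 1 · 56 + 24
  56 = 2 · 24 + 8
  24 = 3 · 8 + 0
gcd(352, 136) = 8.
Track Bezout coefficients alongside the remainders: start with r₀ = 352 = a·1 + b·0 (s = 1, t = 0) and r₁ = 136 = a·0 + b·1 (s = 0, t = 1); each new remainder r_{k+1} = r_{k-1} − q_k·r_k inherits s_{k+1} = s_{k-1} − q_k·s_k, t_{k+1} = t_{k-1} − q_k·t_k, so r_k = a·s_k + b·t_k at every step:
  q = 2: r = 80, s = 1 − 2·0 = 1, t = 0 − 2·1 = -2  (check: 352·1 + 136·(-2) = 80)
  q = 1: r = 56, s = 0 − 1·1 = -1, t = 1 − 1·(-2) = 3  (check: 352·(-1) + 136·3 = 56)
  q = 1: r = 24, s = 1 − 1·(-1) = 2, t = -2 − 1·3 = -5  (check: 352·2 + 136·(-5) = 24)
  q = 2: r = 8, s = -1 − 2·2 = -5, t = 3 − 2·(-5) = 13  (check: 352·(-5) + 136·13 = 8)
The row with r = 8 (the gcd) gives the Bezout coefficients s = -5, t = 13.
Result: 352 · (-5) + 136 · (13) = 8.

gcd(352, 136) = 8; s = -5, t = 13 (check: 352·(-5) + 136·13 = 8).


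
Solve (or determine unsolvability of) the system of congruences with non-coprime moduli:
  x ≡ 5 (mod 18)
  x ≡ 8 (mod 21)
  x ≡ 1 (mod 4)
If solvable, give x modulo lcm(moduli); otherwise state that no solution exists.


Moduli 18, 21, 4 are not pairwise coprime, so CRT works modulo lcm(m_i) when all pairwise compatibility conditions hold.
Pairwise compatibility: gcd(m_i, m_j) must divide a_i - a_j for every pair.
Merge one congruence at a time:
  Start: x ≡ 5 (mod 18).
  Combine with x ≡ 8 (mod 21): gcd(18, 21) = 3; 8 - 5 = 3, which IS divisible by 3, so compatible.
    Write x = 5 + 18·t and substitute into x ≡ 8 (mod 21): 18·t ≡ 8 − 5 = 3 (mod 21).
    Divide the congruence (and modulus) by g = 3: 6·t ≡ 1 (mod 7).
    The inverse of 6 mod 7 is 6 (since 6·6 = 36 = 5·7 + 1), so t ≡ 6·1 = 6 ≡ 6 (mod 7).
    Then x = 5 + 18·6 = 113, valid modulo lcm(18, 21) = 126: x ≡ 113 (mod 126).
  Combine with x ≡ 1 (mod 4): gcd(126, 4) = 2; 1 - 113 = -112, which IS divisible by 2, so compatible.
    Write x = 113 + 126·t and substitute into x ≡ 1 (mod 4): 126·t ≡ 1 − 113 = -112 (mod 4).
    Divide the congruence (and modulus) by g = 2: 63·t ≡ -56 (mod 2).
    Reduce coefficients mod 2: 1·t ≡ 0 (mod 2).
    So t ≡ 0 (mod 2).
    Then x = 113 + 126·0 = 113, valid modulo lcm(126, 4) = 252: x ≡ 113 (mod 252).
Verify: 113 mod 18 = 5, 113 mod 21 = 8, 113 mod 4 = 1.

x ≡ 113 (mod 252).


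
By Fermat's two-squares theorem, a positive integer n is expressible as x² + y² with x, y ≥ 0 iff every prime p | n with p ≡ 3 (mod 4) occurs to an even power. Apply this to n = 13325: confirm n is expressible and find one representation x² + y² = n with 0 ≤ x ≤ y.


Step 1: Factor n = 13325 = 5^2 · 13 · 41.
Step 2: Check the mod-4 condition on each prime factor: 5 ≡ 1 (mod 4), exponent 2; 13 ≡ 1 (mod 4), exponent 1; 41 ≡ 1 (mod 4), exponent 1.
All primes ≡ 3 (mod 4) appear to even exponent (or don't appear), so by the two-squares theorem n IS expressible as a sum of two squares.
Step 3: Build a representation. Group n = k² · m with k = 5 and m = 13 · 41 = 533 (a product of primes ≡ 1 (mod 4)); a representation of m scales to one of n via (k·x)² + (k·y)² = k²(x² + y²). Each prime p ≡ 1 (mod 4) is itself a sum of two squares; find a² by testing p − a² for a perfect square:
  13: 13 − 1² = 12, 13 − 2² = 9 = 3² ⇒ 13 = 2² + 3².
  41: 41 − 1² = 40, 41 − 2² = 37, 41 − 3² = 32, 41 − 4² = 25 = 5² ⇒ 41 = 4² + 5².
  Combine using the Brahmagupta–Fibonacci identity (a² + b²)(c² + d²) = (ac − bd)² + (ad + bc)² = (ac + bd)² + (ad − bc)²:
  13 · 41 = 533: from (2² + 3²)(4² + 5²), take (2·4 − 3·5, 2·5 + 3·4) = (8 − 15, 10 + 12) = (-7, 22); dropping signs (only squares matter) gives (7, 22); check 7² + 22² = 49 + 484 = 533 ✓.
  Scale by k = 5: (5·7, 5·22) = (35, 110).
Step 4: Order so x ≤ y and verify: 35² + 110² = 1225 + 12100 = 13325 = n. ✓

n = 13325 = 35² + 110² (one valid representation with x ≤ y).


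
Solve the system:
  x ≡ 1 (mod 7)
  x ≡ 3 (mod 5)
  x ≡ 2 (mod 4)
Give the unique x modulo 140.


Moduli 7, 5, 4 are pairwise coprime; by CRT there is a unique solution modulo M = 7 · 5 · 4 = 140.
Solve pairwise, accumulating the modulus:
  Start with x ≡ 1 (mod 7).
  Combine with x ≡ 3 (mod 5): since gcd(7, 5) = 1, we get a unique residue mod 35.
    Write x = 1 + 7·t and substitute into x ≡ 3 (mod 5): 7·t ≡ 3 − 1 = 2 (mod 5).
    Reduce coefficients mod 5: 2·t ≡ 2 (mod 5).
    The inverse of 2 mod 5 is 3 (since 2·3 = 6 = 1·5 + 1), so t ≡ 3·2 = 6 ≡ 1 (mod 5).
    Then x = 1 + 7·1 = 8, valid modulo lcm(7, 5) = 35: x ≡ 8 (mod 35).
  Combine with x ≡ 2 (mod 4): since gcd(35, 4) = 1, we get a unique residue mod 140.
    Write x = 8 + 35·t and substitute into x ≡ 2 (mod 4): 35·t ≡ 2 − 8 = -6 (mod 4).
    Reduce coefficients mod 4: 3·t ≡ 2 (mod 4).
    The inverse of 3 mod 4 is 3 (since 3·3 = 9 = 2·4 + 1), so t ≡ 3·2 = 6 ≡ 2 (mod 4).
    Then x = 8 + 35·2 = 78, valid modulo lcm(35, 4) = 140: x ≡ 78 (mod 140).
Verify: 78 mod 7 = 1 ✓, 78 mod 5 = 3 ✓, 78 mod 4 = 2 ✓.

x ≡ 78 (mod 140).


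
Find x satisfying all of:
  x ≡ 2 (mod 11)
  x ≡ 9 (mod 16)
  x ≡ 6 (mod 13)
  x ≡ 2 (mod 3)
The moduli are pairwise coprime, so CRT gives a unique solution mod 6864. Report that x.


Product of moduli M = 11 · 16 · 13 · 3 = 6864.
Merge one congruence at a time:
  Start: x ≡ 2 (mod 11).
  Combine with x ≡ 9 (mod 16); new modulus lcm = 176.
    Write x = 2 + 11·t and substitute into x ≡ 9 (mod 16): 11·t ≡ 9 − 2 = 7 (mod 16).
    The inverse of 11 mod 16 is 3 (since 11·3 = 33 = 2·16 + 1), so t ≡ 3·7 = 21 ≡ 5 (mod 16).
    Then x = 2 + 11·5 = 57, valid modulo lcm(11, 16) = 176: x ≡ 57 (mod 176).
  Combine with x ≡ 6 (mod 13); new modulus lcm = 2288.
    Write x = 57 + 176·t and substitute into x ≡ 6 (mod 13): 176·t ≡ 6 − 57 = -51 (mod 13).
    Reduce coefficients mod 13: 7·t ≡ 1 (mod 13).
    The inverse of 7 mod 13 is 2 (since 7·2 = 14 = 1·13 + 1), so t ≡ 2·1 = 2 ≡ 2 (mod 13).
    Then x = 57 + 176·2 = 409, valid modulo lcm(176, 13) = 2288: x ≡ 409 (mod 2288).
  Combine with x ≡ 2 (mod 3); new modulus lcm = 6864.
    Write x = 409 + 2288·t and substitute into x ≡ 2 (mod 3): 2288·t ≡ 2 − 409 = -407 (mod 3).
    Reduce coefficients mod 3: 2·t ≡ 1 (mod 3).
    The inverse of 2 mod 3 is 2 (since 2·2 = 4 = 1·3 + 1), so t ≡ 2·1 = 2 ≡ 2 (mod 3).
    Then x = 409 + 2288·2 = 4985, valid modulo lcm(2288, 3) = 6864: x ≡ 4985 (mod 6864).
Verify against each original: 4985 mod 11 = 2, 4985 mod 16 = 9, 4985 mod 13 = 6, 4985 mod 3 = 2.

x ≡ 4985 (mod 6864).


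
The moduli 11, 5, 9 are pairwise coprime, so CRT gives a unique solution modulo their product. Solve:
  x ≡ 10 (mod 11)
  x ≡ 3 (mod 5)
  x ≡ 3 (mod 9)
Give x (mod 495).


Moduli 11, 5, 9 are pairwise coprime; by CRT there is a unique solution modulo M = 11 · 5 · 9 = 495.
Solve pairwise, accumulating the modulus:
  Start with x ≡ 10 (mod 11).
  Combine with x ≡ 3 (mod 5): since gcd(11, 5) = 1, we get a unique residue mod 55.
    Write x = 10 + 11·t and substitute into x ≡ 3 (mod 5): 11·t ≡ 3 − 10 = -7 (mod 5).
    Reduce coefficients mod 5: 1·t ≡ 3 (mod 5).
    So t ≡ 3 (mod 5).
    Then x = 10 + 11·3 = 43, valid modulo lcm(11, 5) = 55: x ≡ 43 (mod 55).
  Combine with x ≡ 3 (mod 9): since gcd(55, 9) = 1, we get a unique residue mod 495.
    Write x = 43 + 55·t and substitute into x ≡ 3 (mod 9): 55·t ≡ 3 − 43 = -40 (mod 9).
    Reduce coefficients mod 9: 1·t ≡ 5 (mod 9).
    So t ≡ 5 (mod 9).
    Then x = 43 + 55·5 = 318, valid modulo lcm(55, 9) = 495: x ≡ 318 (mod 495).
Verify: 318 mod 11 = 10 ✓, 318 mod 5 = 3 ✓, 318 mod 9 = 3 ✓.

x ≡ 318 (mod 495).


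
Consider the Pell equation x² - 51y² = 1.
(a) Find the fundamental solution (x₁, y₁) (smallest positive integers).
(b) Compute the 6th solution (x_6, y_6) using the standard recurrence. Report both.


Step 1: Find the fundamental solution (x₁, y₁) of x² - 51y² = 1.
  Expand √51 as a continued fraction. a₀ = ⌊√51⌋ = 7; iterate m_{k+1} = d_k·a_k − m_k, d_{k+1} = (51 − m_{k+1}²)/d_k, a_{k+1} = ⌊(a₀ + m_{k+1})/d_{k+1}⌋ (starting m₀ = 0, d₀ = 1), with convergents p_k = a_k·p_{k-1} + p_{k-2}, q_k = a_k·q_{k-1} + q_{k-2} (p₋₁ = 1, q₋₁ = 0):
  k = 0: a₀ = 7; p₀/q₀ = 7/1; p₀² − 51·q₀² = 49 − 51 = -2.
  k = 1: m = 7, d = 2, a = ⌊(7 + 7)/2⌋ = 7; p/q = (7·7 + 1)/(7·1 + 0) = 50/7; p² − 51·q² = 2500 − 2499 = 1.
  The first convergent with p² − 51·q² = 1 gives the fundamental solution (x₁, y₁) = (50, 7).
Step 2: Apply the recurrence (x_{n+1}, y_{n+1}) = (x₁x_n + 51y₁y_n, x₁y_n + y₁x_n) repeatedly.
  From (x_1, y_1) = (50, 7): x_2 = 50·50 + 51·7·7 = 4999; y_2 = 50·7 + 7·50 = 700.
  From (x_2, y_2) = (4999, 700): x_3 = 50·4999 + 51·7·700 = 499850; y_3 = 50·700 + 7·4999 = 69993.
  From (x_3, y_3) = (499850, 69993): x_4 = 50·499850 + 51·7·69993 = 49980001; y_4 = 50·69993 + 7·499850 = 6998600.
  From (x_4, y_4) = (49980001, 6998600): x_5 = 50·49980001 + 51·7·6998600 = 4997500250; y_5 = 50·6998600 + 7·49980001 = 699790007.
  From (x_5, y_5) = (4997500250, 699790007): x_6 = 50·4997500250 + 51·7·699790007 = 499700044999; y_6 = 50·699790007 + 7·4997500250 = 69972002100.
Step 3: Verify x_6² - 51·y_6² = 249700134972002624910001 - 249700134972002624910000 = 1 (should be 1). ✓

(x_1, y_1) = (50, 7); (x_6, y_6) = (499700044999, 69972002100).


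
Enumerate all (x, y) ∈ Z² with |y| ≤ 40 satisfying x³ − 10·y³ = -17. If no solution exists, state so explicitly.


The equation is x³ - 10y³ = -17. For fixed y, x³ = 10·y³ − 17, so a solution requires the RHS to be a perfect cube.
Strategy: iterate y from -40 to 40, compute RHS = 10·y³ − 17, and check whether it is a (positive or negative) perfect cube.
Check small values of y:
  y = 0: RHS = -17 is not a perfect cube.
  y = 1: RHS = -7 is not a perfect cube.
  y = -1: RHS = -27 = (-3)³ ⇒ x = -3 works.
  y = 2: RHS = 63 is not a perfect cube.
  y = -2: RHS = -97 is not a perfect cube.
  y = 3: RHS = 253 is not a perfect cube.
  y = -3: RHS = -287 is not a perfect cube.
Continuing the search up to |y| = 40 finds no further solutions beyond those listed.
Collected solutions: (-3, -1).

Solutions (with |y| ≤ 40): (-3, -1).


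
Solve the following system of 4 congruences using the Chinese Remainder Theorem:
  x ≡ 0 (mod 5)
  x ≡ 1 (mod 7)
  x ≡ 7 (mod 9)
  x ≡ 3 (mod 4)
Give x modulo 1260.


Product of moduli M = 5 · 7 · 9 · 4 = 1260.
Merge one congruence at a time:
  Start: x ≡ 0 (mod 5).
  Combine with x ≡ 1 (mod 7); new modulus lcm = 35.
    Write x = 0 + 5·t and substitute into x ≡ 1 (mod 7): 5·t ≡ 1 − 0 = 1 (mod 7).
    The inverse of 5 mod 7 is 3 (since 5·3 = 15 = 2·7 + 1), so t ≡ 3·1 = 3 ≡ 3 (mod 7).
    Then x = 0 + 5·3 = 15, valid modulo lcm(5, 7) = 35: x ≡ 15 (mod 35).
  Combine with x ≡ 7 (mod 9); new modulus lcm = 315.
    Write x = 15 + 35·t and substitute into x ≡ 7 (mod 9): 35·t ≡ 7 − 15 = -8 (mod 9).
    Reduce coefficients mod 9: 8·t ≡ 1 (mod 9).
    The inverse of 8 mod 9 is 8 (since 8·8 = 64 = 7·9 + 1), so t ≡ 8·1 = 8 ≡ 8 (mod 9).
    Then x = 15 + 35·8 = 295, valid modulo lcm(35, 9) = 315: x ≡ 295 (mod 315).
  Combine with x ≡ 3 (mod 4); new modulus lcm = 1260.
    Write x = 295 + 315·t and substitute into x ≡ 3 (mod 4): 315·t ≡ 3 − 295 = -292 (mod 4).
    Reduce coefficients mod 4: 3·t ≡ 0 (mod 4).
    The inverse of 3 mod 4 is 3 (since 3·3 = 9 = 2·4 + 1), so t ≡ 3·0 = 0 ≡ 0 (mod 4).
    Then x = 295 + 315·0 = 295, valid modulo lcm(315, 4) = 1260: x ≡ 295 (mod 1260).
Verify against each original: 295 mod 5 = 0, 295 mod 7 = 1, 295 mod 9 = 7, 295 mod 4 = 3.

x ≡ 295 (mod 1260).


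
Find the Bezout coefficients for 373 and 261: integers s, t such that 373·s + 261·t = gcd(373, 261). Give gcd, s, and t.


Euclidean algorithm on (373, 261) — divide until remainder is 0:
  373 = 1 · 261 + 112
  261 = 2 · 112 + 37
  112 = 3 · 37 + 1
  37 = 37 · 1 + 0
gcd(373, 261) = 1.
Track Bezout coefficients alongside the remainders: start with r₀ = 373 = a·1 + b·0 (s = 1, t = 0) and r₁ = 261 = a·0 + b·1 (s = 0, t = 1); each new remainder r_{k+1} = r_{k-1} − q_k·r_k inherits s_{k+1} = s_{k-1} − q_k·s_k, t_{k+1} = t_{k-1} − q_k·t_k, so r_k = a·s_k + b·t_k at every step:
  q = 1: r = 112, s = 1 − 1·0 = 1, t = 0 − 1·1 = -1  (check: 373·1 + 261·(-1) = 112)
  q = 2: r = 37, s = 0 − 2·1 = -2, t = 1 − 2·(-1) = 3  (check: 373·(-2) + 261·3 = 37)
  q = 3: r = 1, s = 1 − 3·(-2) = 7, t = -1 − 3·3 = -10  (check: 373·7 + 261·(-10) = 1)
The row with r = 1 (the gcd) gives the Bezout coefficients s = 7, t = -10.
Result: 373 · (7) + 261 · (-10) = 1.

gcd(373, 261) = 1; s = 7, t = -10 (check: 373·7 + 261·(-10) = 1).


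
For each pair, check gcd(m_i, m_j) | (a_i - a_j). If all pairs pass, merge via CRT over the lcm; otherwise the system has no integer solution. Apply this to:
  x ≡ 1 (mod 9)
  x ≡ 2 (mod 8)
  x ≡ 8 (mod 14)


Moduli 9, 8, 14 are not pairwise coprime, so CRT works modulo lcm(m_i) when all pairwise compatibility conditions hold.
Pairwise compatibility: gcd(m_i, m_j) must divide a_i - a_j for every pair.
Merge one congruence at a time:
  Start: x ≡ 1 (mod 9).
  Combine with x ≡ 2 (mod 8): gcd(9, 8) = 1; 2 - 1 = 1, which IS divisible by 1, so compatible.
    Write x = 1 + 9·t and substitute into x ≡ 2 (mod 8): 9·t ≡ 2 − 1 = 1 (mod 8).
    Reduce coefficients mod 8: 1·t ≡ 1 (mod 8).
    So t ≡ 1 (mod 8).
    Then x = 1 + 9·1 = 10, valid modulo lcm(9, 8) = 72: x ≡ 10 (mod 72).
  Combine with x ≡ 8 (mod 14): gcd(72, 14) = 2; 8 - 10 = -2, which IS divisible by 2, so compatible.
    Write x = 10 + 72·t and substitute into x ≡ 8 (mod 14): 72·t ≡ 8 − 10 = -2 (mod 14).
    Divide the congruence (and modulus) by g = 2: 36·t ≡ -1 (mod 7).
    Reduce coefficients mod 7: 1·t ≡ 6 (mod 7).
    So t ≡ 6 (mod 7).
    Then x = 10 + 72·6 = 442, valid modulo lcm(72, 14) = 504: x ≡ 442 (mod 504).
Verify: 442 mod 9 = 1, 442 mod 8 = 2, 442 mod 14 = 8.

x ≡ 442 (mod 504).


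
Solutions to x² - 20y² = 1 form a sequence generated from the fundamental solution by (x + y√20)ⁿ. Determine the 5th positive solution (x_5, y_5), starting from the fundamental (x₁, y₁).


Step 1: Find the fundamental solution (x₁, y₁) of x² - 20y² = 1.
  Expand √20 as a continued fraction. a₀ = ⌊√20⌋ = 4; iterate m_{k+1} = d_k·a_k − m_k, d_{k+1} = (20 − m_{k+1}²)/d_k, a_{k+1} = ⌊(a₀ + m_{k+1})/d_{k+1}⌋ (starting m₀ = 0, d₀ = 1), with convergents p_k = a_k·p_{k-1} + p_{k-2}, q_k = a_k·q_{k-1} + q_{k-2} (p₋₁ = 1, q₋₁ = 0):
  k = 0: a₀ = 4; p₀/q₀ = 4/1; p₀² − 20·q₀² = 16 − 20 = -4.
  k = 1: m = 4, d = 4, a = ⌊(4 + 4)/4⌋ = 2; p/q = (2·4 + 1)/(2·1 + 0) = 9/2; p² − 20·q² = 81 − 80 = 1.
  The first convergent with p² − 20·q² = 1 gives the fundamental solution (x₁, y₁) = (9, 2).
Step 2: Apply the recurrence (x_{n+1}, y_{n+1}) = (x₁x_n + 20y₁y_n, x₁y_n + y₁x_n) repeatedly.
  From (x_1, y_1) = (9, 2): x_2 = 9·9 + 20·2·2 = 161; y_2 = 9·2 + 2·9 = 36.
  From (x_2, y_2) = (161, 36): x_3 = 9·161 + 20·2·36 = 2889; y_3 = 9·36 + 2·161 = 646.
  From (x_3, y_3) = (2889, 646): x_4 = 9·2889 + 20·2·646 = 51841; y_4 = 9·646 + 2·2889 = 11592.
  From (x_4, y_4) = (51841, 11592): x_5 = 9·51841 + 20·2·11592 = 930249; y_5 = 9·11592 + 2·51841 = 208010.
Step 3: Verify x_5² - 20·y_5² = 865363202001 - 865363202000 = 1 (should be 1). ✓

(x_1, y_1) = (9, 2); (x_5, y_5) = (930249, 208010).


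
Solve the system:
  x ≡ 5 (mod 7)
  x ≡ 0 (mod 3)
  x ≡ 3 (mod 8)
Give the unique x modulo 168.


Moduli 7, 3, 8 are pairwise coprime; by CRT there is a unique solution modulo M = 7 · 3 · 8 = 168.
Solve pairwise, accumulating the modulus:
  Start with x ≡ 5 (mod 7).
  Combine with x ≡ 0 (mod 3): since gcd(7, 3) = 1, we get a unique residue mod 21.
    Write x = 5 + 7·t and substitute into x ≡ 0 (mod 3): 7·t ≡ 0 − 5 = -5 (mod 3).
    Reduce coefficients mod 3: 1·t ≡ 1 (mod 3).
    So t ≡ 1 (mod 3).
    Then x = 5 + 7·1 = 12, valid modulo lcm(7, 3) = 21: x ≡ 12 (mod 21).
  Combine with x ≡ 3 (mod 8): since gcd(21, 8) = 1, we get a unique residue mod 168.
    Write x = 12 + 21·t and substitute into x ≡ 3 (mod 8): 21·t ≡ 3 − 12 = -9 (mod 8).
    Reduce coefficients mod 8: 5·t ≡ 7 (mod 8).
    The inverse of 5 mod 8 is 5 (since 5·5 = 25 = 3·8 + 1), so t ≡ 5·7 = 35 ≡ 3 (mod 8).
    Then x = 12 + 21·3 = 75, valid modulo lcm(21, 8) = 168: x ≡ 75 (mod 168).
Verify: 75 mod 7 = 5 ✓, 75 mod 3 = 0 ✓, 75 mod 8 = 3 ✓.

x ≡ 75 (mod 168).


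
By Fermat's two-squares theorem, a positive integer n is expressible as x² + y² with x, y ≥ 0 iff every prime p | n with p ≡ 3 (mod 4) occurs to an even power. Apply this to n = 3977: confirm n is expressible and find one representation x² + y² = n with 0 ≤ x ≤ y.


Step 1: Factor n = 3977 = 41 · 97.
Step 2: Check the mod-4 condition on each prime factor: 41 ≡ 1 (mod 4), exponent 1; 97 ≡ 1 (mod 4), exponent 1.
All primes ≡ 3 (mod 4) appear to even exponent (or don't appear), so by the two-squares theorem n IS expressible as a sum of two squares.
Step 3: Build a representation. Here n = 41 · 97 is a product of primes ≡ 1 (mod 4). Each prime p ≡ 1 (mod 4) is itself a sum of two squares; find a² by testing p − a² for a perfect square:
  41: 41 − 1² = 40, 41 − 2² = 37, 41 − 3² = 32, 41 − 4² = 25 = 5² ⇒ 41 = 4² + 5².
  97: 97 − 1² = 96, 97 − 2² = 93, 97 − 3² = 88, 97 − 4² = 81 = 9² ⇒ 97 = 4² + 9².
  Combine using the Brahmagupta–Fibonacci identity (a² + b²)(c² + d²) = (ac − bd)² + (ad + bc)² = (ac + bd)² + (ad − bc)²:
  41 · 97 = 3977: from (4² + 5²)(4² + 9²), take (4·4 − 5·9, 4·9 + 5·4) = (16 − 45, 36 + 20) = (-29, 56); dropping signs (only squares matter) gives (29, 56); check 29² + 56² = 841 + 3136 = 3977 ✓.
Step 4: Order so x ≤ y and verify: 29² + 56² = 841 + 3136 = 3977 = n. ✓

n = 3977 = 29² + 56² (one valid representation with x ≤ y).


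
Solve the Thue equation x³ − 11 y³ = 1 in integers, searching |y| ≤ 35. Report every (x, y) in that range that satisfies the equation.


The equation is x³ - 11y³ = 1. For fixed y, x³ = 11·y³ + 1, so a solution requires the RHS to be a perfect cube.
Strategy: iterate y from -35 to 35, compute RHS = 11·y³ + 1, and check whether it is a (positive or negative) perfect cube.
Check small values of y:
  y = 0: RHS = 1 = (1)³ ⇒ x = 1 works.
  y = 1: RHS = 12 is not a perfect cube.
  y = -1: RHS = -10 is not a perfect cube.
  y = 2: RHS = 89 is not a perfect cube.
  y = -2: RHS = -87 is not a perfect cube.
  y = 3: RHS = 298 is not a perfect cube.
  y = -3: RHS = -296 is not a perfect cube.
Continuing the search up to |y| = 35 finds no further solutions beyond those listed.
Collected solutions: (1, 0).

Solutions (with |y| ≤ 35): (1, 0).


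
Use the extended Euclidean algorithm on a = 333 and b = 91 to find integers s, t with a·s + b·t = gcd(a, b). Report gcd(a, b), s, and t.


Euclidean algorithm on (333, 91) — divide until remainder is 0:
  333 = 3 · 91 + 60
  91 = 1 · 60 + 31
  60 = 1 · 31 + 29
  31 = 1 · 29 + 2
  29 = 14 · 2 + 1
  2 = 2 · 1 + 0
gcd(333, 91) = 1.
Track Bezout coefficients alongside the remainders: start with r₀ = 333 = a·1 + b·0 (s = 1, t = 0) and r₁ = 91 = a·0 + b·1 (s = 0, t = 1); each new remainder r_{k+1} = r_{k-1} − q_k·r_k inherits s_{k+1} = s_{k-1} − q_k·s_k, t_{k+1} = t_{k-1} − q_k·t_k, so r_k = a·s_k + b·t_k at every step:
  q = 3: r = 60, s = 1 − 3·0 = 1, t = 0 − 3·1 = -3  (check: 333·1 + 91·(-3) = 60)
  q = 1: r = 31, s = 0 − 1·1 = -1, t = 1 − 1·(-3) = 4  (check: 333·(-1) + 91·4 = 31)
  q = 1: r = 29, s = 1 − 1·(-1) = 2, t = -3 − 1·4 = -7  (check: 333·2 + 91·(-7) = 29)
  q = 1: r = 2, s = -1 − 1·2 = -3, t = 4 − 1·(-7) = 11  (check: 333·(-3) + 91·11 = 2)
  q = 14: r = 1, s = 2 − 14·(-3) = 44, t = -7 − 14·11 = -161  (check: 333·44 + 91·(-161) = 1)
The row with r = 1 (the gcd) gives the Bezout coefficients s = 44, t = -161.
Result: 333 · (44) + 91 · (-161) = 1.

gcd(333, 91) = 1; s = 44, t = -161 (check: 333·44 + 91·(-161) = 1).


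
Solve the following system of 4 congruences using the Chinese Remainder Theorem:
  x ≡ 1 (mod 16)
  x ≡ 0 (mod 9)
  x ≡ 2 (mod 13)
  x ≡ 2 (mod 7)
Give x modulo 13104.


Product of moduli M = 16 · 9 · 13 · 7 = 13104.
Merge one congruence at a time:
  Start: x ≡ 1 (mod 16).
  Combine with x ≡ 0 (mod 9); new modulus lcm = 144.
    Write x = 1 + 16·t and substitute into x ≡ 0 (mod 9): 16·t ≡ 0 − 1 = -1 (mod 9).
    Reduce coefficients mod 9: 7·t ≡ 8 (mod 9).
    The inverse of 7 mod 9 is 4 (since 7·4 = 28 = 3·9 + 1), so t ≡ 4·8 = 32 ≡ 5 (mod 9).
    Then x = 1 + 16·5 = 81, valid modulo lcm(16, 9) = 144: x ≡ 81 (mod 144).
  Combine with x ≡ 2 (mod 13); new modulus lcm = 1872.
    Write x = 81 + 144·t and substitute into x ≡ 2 (mod 13): 144·t ≡ 2 − 81 = -79 (mod 13).
    Reduce coefficients mod 13: 1·t ≡ 12 (mod 13).
    So t ≡ 12 (mod 13).
    Then x = 81 + 144·12 = 1809, valid modulo lcm(144, 13) = 1872: x ≡ 1809 (mod 1872).
  Combine with x ≡ 2 (mod 7); new modulus lcm = 13104.
    Write x = 1809 + 1872·t and substitute into x ≡ 2 (mod 7): 1872·t ≡ 2 − 1809 = -1807 (mod 7).
    Reduce coefficients mod 7: 3·t ≡ 6 (mod 7).
    The inverse of 3 mod 7 is 5 (since 3·5 = 15 = 2·7 + 1), so t ≡ 5·6 = 30 ≡ 2 (mod 7).
    Then x = 1809 + 1872·2 = 5553, valid modulo lcm(1872, 7) = 13104: x ≡ 5553 (mod 13104).
Verify against each original: 5553 mod 16 = 1, 5553 mod 9 = 0, 5553 mod 13 = 2, 5553 mod 7 = 2.

x ≡ 5553 (mod 13104).


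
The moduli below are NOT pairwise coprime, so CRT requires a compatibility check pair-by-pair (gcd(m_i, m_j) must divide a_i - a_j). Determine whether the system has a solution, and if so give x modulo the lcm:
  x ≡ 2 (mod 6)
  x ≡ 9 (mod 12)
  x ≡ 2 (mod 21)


Moduli 6, 12, 21 are not pairwise coprime, so CRT works modulo lcm(m_i) when all pairwise compatibility conditions hold.
Pairwise compatibility: gcd(m_i, m_j) must divide a_i - a_j for every pair.
Merge one congruence at a time:
  Start: x ≡ 2 (mod 6).
  Combine with x ≡ 9 (mod 12): gcd(6, 12) = 6, and 9 - 2 = 7 is NOT divisible by 6.
    ⇒ system is inconsistent (no integer solution).

No solution (the system is inconsistent).


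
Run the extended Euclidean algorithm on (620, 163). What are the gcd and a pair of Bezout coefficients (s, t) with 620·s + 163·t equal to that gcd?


Euclidean algorithm on (620, 163) — divide until remainder is 0:
  620 = 3 · 163 + 131
  163 = 1 · 131 + 32
  131 = 4 · 32 + 3
  32 = 10 · 3 + 2
  3 = 1 · 2 + 1
  2 = 2 · 1 + 0
gcd(620, 163) = 1.
Track Bezout coefficients alongside the remainders: start with r₀ = 620 = a·1 + b·0 (s = 1, t = 0) and r₁ = 163 = a·0 + b·1 (s = 0, t = 1); each new remainder r_{k+1} = r_{k-1} − q_k·r_k inherits s_{k+1} = s_{k-1} − q_k·s_k, t_{k+1} = t_{k-1} − q_k·t_k, so r_k = a·s_k + b·t_k at every step:
  q = 3: r = 131, s = 1 − 3·0 = 1, t = 0 − 3·1 = -3  (check: 620·1 + 163·(-3) = 131)
  q = 1: r = 32, s = 0 − 1·1 = -1, t = 1 − 1·(-3) = 4  (check: 620·(-1) + 163·4 = 32)
  q = 4: r = 3, s = 1 − 4·(-1) = 5, t = -3 − 4·4 = -19  (check: 620·5 + 163·(-19) = 3)
  q = 10: r = 2, s = -1 − 10·5 = -51, t = 4 − 10·(-19) = 194  (check: 620·(-51) + 163·194 = 2)
  q = 1: r = 1, s = 5 − 1·(-51) = 56, t = -19 − 1·194 = -213  (check: 620·56 + 163·(-213) = 1)
The row with r = 1 (the gcd) gives the Bezout coefficients s = 56, t = -213.
Result: 620 · (56) + 163 · (-213) = 1.

gcd(620, 163) = 1; s = 56, t = -213 (check: 620·56 + 163·(-213) = 1).


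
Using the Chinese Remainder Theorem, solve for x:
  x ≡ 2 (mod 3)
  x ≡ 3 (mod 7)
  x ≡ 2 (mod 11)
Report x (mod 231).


Moduli 3, 7, 11 are pairwise coprime; by CRT there is a unique solution modulo M = 3 · 7 · 11 = 231.
Solve pairwise, accumulating the modulus:
  Start with x ≡ 2 (mod 3).
  Combine with x ≡ 3 (mod 7): since gcd(3, 7) = 1, we get a unique residue mod 21.
    Write x = 2 + 3·t and substitute into x ≡ 3 (mod 7): 3·t ≡ 3 − 2 = 1 (mod 7).
    The inverse of 3 mod 7 is 5 (since 3·5 = 15 = 2·7 + 1), so t ≡ 5·1 = 5 ≡ 5 (mod 7).
    Then x = 2 + 3·5 = 17, valid modulo lcm(3, 7) = 21: x ≡ 17 (mod 21).
  Combine with x ≡ 2 (mod 11): since gcd(21, 11) = 1, we get a unique residue mod 231.
    Write x = 17 + 21·t and substitute into x ≡ 2 (mod 11): 21·t ≡ 2 − 17 = -15 (mod 11).
    Reduce coefficients mod 11: 10·t ≡ 7 (mod 11).
    The inverse of 10 mod 11 is 10 (since 10·10 = 100 = 9·11 + 1), so t ≡ 10·7 = 70 ≡ 4 (mod 11).
    Then x = 17 + 21·4 = 101, valid modulo lcm(21, 11) = 231: x ≡ 101 (mod 231).
Verify: 101 mod 3 = 2 ✓, 101 mod 7 = 3 ✓, 101 mod 11 = 2 ✓.

x ≡ 101 (mod 231).


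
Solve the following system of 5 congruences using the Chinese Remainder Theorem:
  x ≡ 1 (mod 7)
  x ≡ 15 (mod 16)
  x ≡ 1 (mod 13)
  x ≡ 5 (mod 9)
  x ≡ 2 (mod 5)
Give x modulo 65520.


Product of moduli M = 7 · 16 · 13 · 9 · 5 = 65520.
Merge one congruence at a time:
  Start: x ≡ 1 (mod 7).
  Combine with x ≡ 15 (mod 16); new modulus lcm = 112.
    Write x = 1 + 7·t and substitute into x ≡ 15 (mod 16): 7·t ≡ 15 − 1 = 14 (mod 16).
    The inverse of 7 mod 16 is 7 (since 7·7 = 49 = 3·16 + 1), so t ≡ 7·14 = 98 ≡ 2 (mod 16).
    Then x = 1 + 7·2 = 15, valid modulo lcm(7, 16) = 112: x ≡ 15 (mod 112).
  Combine with x ≡ 1 (mod 13); new modulus lcm = 1456.
    Write x = 15 + 112·t and substitute into x ≡ 1 (mod 13): 112·t ≡ 1 − 15 = -14 (mod 13).
    Reduce coefficients mod 13: 8·t ≡ 12 (mod 13).
    The inverse of 8 mod 13 is 5 (since 8·5 = 40 = 3·13 + 1), so t ≡ 5·12 = 60 ≡ 8 (mod 13).
    Then x = 15 + 112·8 = 911, valid modulo lcm(112, 13) = 1456: x ≡ 911 (mod 1456).
  Combine with x ≡ 5 (mod 9); new modulus lcm = 13104.
    Write x = 911 + 1456·t and substitute into x ≡ 5 (mod 9): 1456·t ≡ 5 − 911 = -906 (mod 9).
    Reduce coefficients mod 9: 7·t ≡ 3 (mod 9).
    The inverse of 7 mod 9 is 4 (since 7·4 = 28 = 3·9 + 1), so t ≡ 4·3 = 12 ≡ 3 (mod 9).
    Then x = 911 + 1456·3 = 5279, valid modulo lcm(1456, 9) = 13104: x ≡ 5279 (mod 13104).
  Combine with x ≡ 2 (mod 5); new modulus lcm = 65520.
    Write x = 5279 + 13104·t and substitute into x ≡ 2 (mod 5): 13104·t ≡ 2 − 5279 = -5277 (mod 5).
    Reduce coefficients mod 5: 4·t ≡ 3 (mod 5).
    The inverse of 4 mod 5 is 4 (since 4·4 = 16 = 3·5 + 1), so t ≡ 4·3 = 12 ≡ 2 (mod 5).
    Then x = 5279 + 13104·2 = 31487, valid modulo lcm(13104, 5) = 65520: x ≡ 31487 (mod 65520).
Verify against each original: 31487 mod 7 = 1, 31487 mod 16 = 15, 31487 mod 13 = 1, 31487 mod 9 = 5, 31487 mod 5 = 2.

x ≡ 31487 (mod 65520).


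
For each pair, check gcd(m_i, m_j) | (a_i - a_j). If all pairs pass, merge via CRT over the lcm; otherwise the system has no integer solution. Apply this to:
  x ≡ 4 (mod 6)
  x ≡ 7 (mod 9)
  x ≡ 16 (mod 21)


Moduli 6, 9, 21 are not pairwise coprime, so CRT works modulo lcm(m_i) when all pairwise compatibility conditions hold.
Pairwise compatibility: gcd(m_i, m_j) must divide a_i - a_j for every pair.
Merge one congruence at a time:
  Start: x ≡ 4 (mod 6).
  Combine with x ≡ 7 (mod 9): gcd(6, 9) = 3; 7 - 4 = 3, which IS divisible by 3, so compatible.
    Write x = 4 + 6·t and substitute into x ≡ 7 (mod 9): 6·t ≡ 7 − 4 = 3 (mod 9).
    Divide the congruence (and modulus) by g = 3: 2·t ≡ 1 (mod 3).
    The inverse of 2 mod 3 is 2 (since 2·2 = 4 = 1·3 + 1), so t ≡ 2·1 = 2 ≡ 2 (mod 3).
    Then x = 4 + 6·2 = 16, valid modulo lcm(6, 9) = 18: x ≡ 16 (mod 18).
  Combine with x ≡ 16 (mod 21): gcd(18, 21) = 3; 16 - 16 = 0, which IS divisible by 3, so compatible.
    Write x = 16 + 18·t and substitute into x ≡ 16 (mod 21): 18·t ≡ 16 − 16 = 0 (mod 21).
    Divide the congruence (and modulus) by g = 3: 6·t ≡ 0 (mod 7).
    The inverse of 6 mod 7 is 6 (since 6·6 = 36 = 5·7 + 1), so t ≡ 6·0 = 0 ≡ 0 (mod 7).
    Then x = 16 + 18·0 = 16, valid modulo lcm(18, 21) = 126: x ≡ 16 (mod 126).
Verify: 16 mod 6 = 4, 16 mod 9 = 7, 16 mod 21 = 16.

x ≡ 16 (mod 126).


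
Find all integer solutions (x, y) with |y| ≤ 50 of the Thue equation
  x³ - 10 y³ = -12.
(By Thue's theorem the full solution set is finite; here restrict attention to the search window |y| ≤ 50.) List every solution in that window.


The equation is x³ - 10y³ = -12. For fixed y, x³ = 10·y³ − 12, so a solution requires the RHS to be a perfect cube.
Strategy: iterate y from -50 to 50, compute RHS = 10·y³ − 12, and check whether it is a (positive or negative) perfect cube.
Check small values of y:
  y = 0: RHS = -12 is not a perfect cube.
  y = 1: RHS = -2 is not a perfect cube.
  y = -1: RHS = -22 is not a perfect cube.
  y = 2: RHS = 68 is not a perfect cube.
  y = -2: RHS = -92 is not a perfect cube.
  y = 3: RHS = 258 is not a perfect cube.
  y = -3: RHS = -282 is not a perfect cube.
Continuing the search up to |y| = 50 finds no solutions either.
No (x, y) in the scanned range satisfies the equation.

No integer solutions with |y| ≤ 50.


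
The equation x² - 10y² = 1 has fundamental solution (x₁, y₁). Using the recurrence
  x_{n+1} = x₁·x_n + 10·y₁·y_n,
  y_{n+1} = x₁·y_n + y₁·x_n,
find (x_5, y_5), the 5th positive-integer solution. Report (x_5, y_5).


Step 1: Find the fundamental solution (x₁, y₁) of x² - 10y² = 1.
  Expand √10 as a continued fraction. a₀ = ⌊√10⌋ = 3; iterate m_{k+1} = d_k·a_k − m_k, d_{k+1} = (10 − m_{k+1}²)/d_k, a_{k+1} = ⌊(a₀ + m_{k+1})/d_{k+1}⌋ (starting m₀ = 0, d₀ = 1), with convergents p_k = a_k·p_{k-1} + p_{k-2}, q_k = a_k·q_{k-1} + q_{k-2} (p₋₁ = 1, q₋₁ = 0):
  k = 0: a₀ = 3; p₀/q₀ = 3/1; p₀² − 10·q₀² = 9 − 10 = -1.
  k = 1: m = 3, d = 1, a = ⌊(3 + 3)/1⌋ = 6; p/q = (6·3 + 1)/(6·1 + 0) = 19/6; p² − 10·q² = 361 − 360 = 1.
  The first convergent with p² − 10·q² = 1 gives the fundamental solution (x₁, y₁) = (19, 6).
Step 2: Apply the recurrence (x_{n+1}, y_{n+1}) = (x₁x_n + 10y₁y_n, x₁y_n + y₁x_n) repeatedly.
  From (x_1, y_1) = (19, 6): x_2 = 19·19 + 10·6·6 = 721; y_2 = 19·6 + 6·19 = 228.
  From (x_2, y_2) = (721, 228): x_3 = 19·721 + 10·6·228 = 27379; y_3 = 19·228 + 6·721 = 8658.
  From (x_3, y_3) = (27379, 8658): x_4 = 19·27379 + 10·6·8658 = 1039681; y_4 = 19·8658 + 6·27379 = 328776.
  From (x_4, y_4) = (1039681, 328776): x_5 = 19·1039681 + 10·6·328776 = 39480499; y_5 = 19·328776 + 6·1039681 = 12484830.
Step 3: Verify x_5² - 10·y_5² = 1558709801289001 - 1558709801289000 = 1 (should be 1). ✓

(x_1, y_1) = (19, 6); (x_5, y_5) = (39480499, 12484830).


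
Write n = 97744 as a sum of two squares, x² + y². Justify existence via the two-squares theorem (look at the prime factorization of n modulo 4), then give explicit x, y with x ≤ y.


Step 1: Factor n = 97744 = 2^4 · 41 · 149.
Step 2: Check the mod-4 condition on each prime factor: 2 = 2 (special); 41 ≡ 1 (mod 4), exponent 1; 149 ≡ 1 (mod 4), exponent 1.
All primes ≡ 3 (mod 4) appear to even exponent (or don't appear), so by the two-squares theorem n IS expressible as a sum of two squares.
Step 3: Build a representation. Group n = k² · m with k = 4 and m = 41 · 149 = 6109 (a product of primes ≡ 1 (mod 4)); a representation of m scales to one of n via (k·x)² + (k·y)² = k²(x² + y²). Each prime p ≡ 1 (mod 4) is itself a sum of two squares; find a² by testing p − a² for a perfect square:
  41: 41 − 1² = 40, 41 − 2² = 37, 41 − 3² = 32, 41 − 4² = 25 = 5² ⇒ 41 = 4² + 5².
  149: 149 − 1² = 148, 149 − 2² = 145, 149 − 3² = 140, 149 − 4² = 133, 149 − 5² = 124, 149 − 6² = 113, 149 − 7² = 100 = 10² ⇒ 149 = 7² + 10².
  Combine using the Brahmagupta–Fibonacci identity (a² + b²)(c² + d²) = (ac − bd)² + (ad + bc)² = (ac + bd)² + (ad − bc)²:
  41 · 149 = 6109: from (4² + 5²)(7² + 10²), take (4·7 − 5·10, 4·10 + 5·7) = (28 − 50, 40 + 35) = (-22, 75); dropping signs (only squares matter) gives (22, 75); check 22² + 75² = 484 + 5625 = 6109 ✓.
  Scale by k = 4: (4·22, 4·75) = (88, 300).
Step 4: Order so x ≤ y and verify: 88² + 300² = 7744 + 90000 = 97744 = n. ✓

n = 97744 = 88² + 300² (one valid representation with x ≤ y).


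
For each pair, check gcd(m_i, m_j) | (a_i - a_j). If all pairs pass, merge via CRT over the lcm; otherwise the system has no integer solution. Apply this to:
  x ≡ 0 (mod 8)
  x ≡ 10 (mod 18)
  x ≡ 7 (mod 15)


Moduli 8, 18, 15 are not pairwise coprime, so CRT works modulo lcm(m_i) when all pairwise compatibility conditions hold.
Pairwise compatibility: gcd(m_i, m_j) must divide a_i - a_j for every pair.
Merge one congruence at a time:
  Start: x ≡ 0 (mod 8).
  Combine with x ≡ 10 (mod 18): gcd(8, 18) = 2; 10 - 0 = 10, which IS divisible by 2, so compatible.
    Write x = 0 + 8·t and substitute into x ≡ 10 (mod 18): 8·t ≡ 10 − 0 = 10 (mod 18).
    Divide the congruence (and modulus) by g = 2: 4·t ≡ 5 (mod 9).
    The inverse of 4 mod 9 is 7 (since 4·7 = 28 = 3·9 + 1), so t ≡ 7·5 = 35 ≡ 8 (mod 9).
    Then x = 0 + 8·8 = 64, valid modulo lcm(8, 18) = 72: x ≡ 64 (mod 72).
  Combine with x ≡ 7 (mod 15): gcd(72, 15) = 3; 7 - 64 = -57, which IS divisible by 3, so compatible.
    Write x = 64 + 72·t and substitute into x ≡ 7 (mod 15): 72·t ≡ 7 − 64 = -57 (mod 15).
    Divide the congruence (and modulus) by g = 3: 24·t ≡ -19 (mod 5).
    Reduce coefficients mod 5: 4·t ≡ 1 (mod 5).
    The inverse of 4 mod 5 is 4 (since 4·4 = 16 = 3·5 + 1), so t ≡ 4·1 = 4 ≡ 4 (mod 5).
    Then x = 64 + 72·4 = 352, valid modulo lcm(72, 15) = 360: x ≡ 352 (mod 360).
Verify: 352 mod 8 = 0, 352 mod 18 = 10, 352 mod 15 = 7.

x ≡ 352 (mod 360).


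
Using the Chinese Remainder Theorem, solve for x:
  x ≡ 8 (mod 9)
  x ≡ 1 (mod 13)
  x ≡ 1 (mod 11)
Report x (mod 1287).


Moduli 9, 13, 11 are pairwise coprime; by CRT there is a unique solution modulo M = 9 · 13 · 11 = 1287.
Solve pairwise, accumulating the modulus:
  Start with x ≡ 8 (mod 9).
  Combine with x ≡ 1 (mod 13): since gcd(9, 13) = 1, we get a unique residue mod 117.
    Write x = 8 + 9·t and substitute into x ≡ 1 (mod 13): 9·t ≡ 1 − 8 = -7 (mod 13).
    Reduce coefficients mod 13: 9·t ≡ 6 (mod 13).
    The inverse of 9 mod 13 is 3 (since 9·3 = 27 = 2·13 + 1), so t ≡ 3·6 = 18 ≡ 5 (mod 13).
    Then x = 8 + 9·5 = 53, valid modulo lcm(9, 13) = 117: x ≡ 53 (mod 117).
  Combine with x ≡ 1 (mod 11): since gcd(117, 11) = 1, we get a unique residue mod 1287.
    Write x = 53 + 117·t and substitute into x ≡ 1 (mod 11): 117·t ≡ 1 − 53 = -52 (mod 11).
    Reduce coefficients mod 11: 7·t ≡ 3 (mod 11).
    The inverse of 7 mod 11 is 8 (since 7·8 = 56 = 5·11 + 1), so t ≡ 8·3 = 24 ≡ 2 (mod 11).
    Then x = 53 + 117·2 = 287, valid modulo lcm(117, 11) = 1287: x ≡ 287 (mod 1287).
Verify: 287 mod 9 = 8 ✓, 287 mod 13 = 1 ✓, 287 mod 11 = 1 ✓.

x ≡ 287 (mod 1287).
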